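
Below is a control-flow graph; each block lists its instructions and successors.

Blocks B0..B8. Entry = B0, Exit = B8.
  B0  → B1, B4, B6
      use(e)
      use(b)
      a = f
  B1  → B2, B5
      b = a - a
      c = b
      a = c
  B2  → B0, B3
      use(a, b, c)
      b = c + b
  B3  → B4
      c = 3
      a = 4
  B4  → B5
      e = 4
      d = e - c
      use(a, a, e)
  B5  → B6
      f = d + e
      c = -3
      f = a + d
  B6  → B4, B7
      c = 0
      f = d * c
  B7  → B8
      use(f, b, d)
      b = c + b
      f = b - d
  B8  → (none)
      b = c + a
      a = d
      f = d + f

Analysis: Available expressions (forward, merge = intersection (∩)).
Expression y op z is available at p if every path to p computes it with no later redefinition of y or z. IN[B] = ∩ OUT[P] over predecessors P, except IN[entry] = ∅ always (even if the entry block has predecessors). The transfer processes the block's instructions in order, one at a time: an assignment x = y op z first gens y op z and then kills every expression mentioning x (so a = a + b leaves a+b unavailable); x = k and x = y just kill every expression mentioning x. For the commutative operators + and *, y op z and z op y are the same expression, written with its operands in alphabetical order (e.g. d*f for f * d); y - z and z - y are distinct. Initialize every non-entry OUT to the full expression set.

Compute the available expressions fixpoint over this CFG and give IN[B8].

Fixpoint table:
  B0:   IN={}   OUT={}
  B1:   IN={}   OUT={}
  B2:   IN={}   OUT={}
  B3:   IN={}   OUT={}
  B4:   IN={}   OUT={e-c}
  B5:   IN={}   OUT={a+d, d+e}
  B6:   IN={}   OUT={c*d}
  B7:   IN={c*d}   OUT={b-d, c*d}
  B8:   IN={b-d, c*d}   OUT={c*d}

Merge at B8: IN[B8] = OUT[B7] = {b-d, c*d}

Answer: {b-d, c*d}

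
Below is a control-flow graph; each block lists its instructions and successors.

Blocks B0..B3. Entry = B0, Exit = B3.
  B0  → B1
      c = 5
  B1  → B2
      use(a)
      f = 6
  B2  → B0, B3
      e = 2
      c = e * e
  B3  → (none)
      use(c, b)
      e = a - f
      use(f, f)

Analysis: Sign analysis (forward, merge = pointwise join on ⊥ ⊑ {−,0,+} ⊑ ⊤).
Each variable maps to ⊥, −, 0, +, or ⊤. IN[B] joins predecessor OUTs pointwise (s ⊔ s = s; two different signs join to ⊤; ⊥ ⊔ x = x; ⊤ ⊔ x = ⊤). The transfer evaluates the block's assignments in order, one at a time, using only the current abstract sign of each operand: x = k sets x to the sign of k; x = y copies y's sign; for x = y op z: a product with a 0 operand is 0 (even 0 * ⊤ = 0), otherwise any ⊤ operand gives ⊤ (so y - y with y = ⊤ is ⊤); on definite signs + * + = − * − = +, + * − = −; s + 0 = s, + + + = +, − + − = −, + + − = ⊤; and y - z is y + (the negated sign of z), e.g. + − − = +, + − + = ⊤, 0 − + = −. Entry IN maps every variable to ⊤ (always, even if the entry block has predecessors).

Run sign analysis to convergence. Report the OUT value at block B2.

Fixpoint table:
  B0:  IN=(all ⊤)  OUT={c:+; rest ⊤}
  B1:  IN={c:+; rest ⊤}  OUT={c:+, f:+; rest ⊤}
  B2:  IN={c:+, f:+; rest ⊤}  OUT={c:+, e:+, f:+; rest ⊤}
  B3:  IN={c:+, e:+, f:+; rest ⊤}  OUT={c:+, f:+; rest ⊤}

Merge at B2: IN[B2] = OUT[B1] = {a: ⊤, b: ⊤, c: +, d: ⊤, e: ⊤, f: +}
Applying B2's transfer function to that IN value gives OUT[B2] (row B2 above).

Answer: {a: ⊤, b: ⊤, c: +, d: ⊤, e: +, f: +}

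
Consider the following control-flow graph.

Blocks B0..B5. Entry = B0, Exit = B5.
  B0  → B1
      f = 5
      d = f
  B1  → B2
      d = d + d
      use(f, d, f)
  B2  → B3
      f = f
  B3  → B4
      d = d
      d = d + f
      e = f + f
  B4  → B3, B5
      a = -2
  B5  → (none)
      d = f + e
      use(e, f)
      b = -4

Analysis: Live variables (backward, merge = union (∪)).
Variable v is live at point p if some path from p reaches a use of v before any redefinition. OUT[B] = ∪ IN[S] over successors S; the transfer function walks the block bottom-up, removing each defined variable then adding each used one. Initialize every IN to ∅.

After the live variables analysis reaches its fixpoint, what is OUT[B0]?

Answer: {d, f}

Working:
Fixpoint table:
  B0: | IN={} | OUT={d, f}
  B1: | IN={d, f} | OUT={d, f}
  B2: | IN={d, f} | OUT={d, f}
  B3: | IN={d, f} | OUT={d, e, f}
  B4: | IN={d, e, f} | OUT={d, e, f}
  B5: | IN={e, f} | OUT={}

Merge at B0: OUT[B0] = IN[B1] = {d, f}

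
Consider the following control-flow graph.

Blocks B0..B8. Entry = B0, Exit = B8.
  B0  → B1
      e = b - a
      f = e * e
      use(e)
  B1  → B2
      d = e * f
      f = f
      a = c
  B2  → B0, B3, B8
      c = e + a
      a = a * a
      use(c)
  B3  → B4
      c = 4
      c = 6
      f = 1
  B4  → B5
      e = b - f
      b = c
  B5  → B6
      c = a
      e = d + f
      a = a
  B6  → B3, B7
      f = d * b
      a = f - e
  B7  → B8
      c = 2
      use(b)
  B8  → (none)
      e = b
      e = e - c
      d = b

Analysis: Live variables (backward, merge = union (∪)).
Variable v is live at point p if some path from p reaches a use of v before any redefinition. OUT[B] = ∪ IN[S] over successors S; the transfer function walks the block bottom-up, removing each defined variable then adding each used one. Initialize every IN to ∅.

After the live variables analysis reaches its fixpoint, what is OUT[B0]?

Answer: {b, c, e, f}

Derivation:
Per-block solution:
  B0:  IN={a, b, c}  OUT={b, c, e, f}
  B1:  IN={b, c, e, f}  OUT={a, b, d, e}
  B2:  IN={a, b, d, e}  OUT={a, b, c, d}
  B3:  IN={a, b, d}  OUT={a, b, c, d, f}
  B4:  IN={a, b, c, d, f}  OUT={a, b, d, f}
  B5:  IN={a, b, d, f}  OUT={b, d, e}
  B6:  IN={b, d, e}  OUT={a, b, d}
  B7:  IN={b}  OUT={b, c}
  B8:  IN={b, c}  OUT={}

Merge at B0: OUT[B0] = IN[B1] = {b, c, e, f}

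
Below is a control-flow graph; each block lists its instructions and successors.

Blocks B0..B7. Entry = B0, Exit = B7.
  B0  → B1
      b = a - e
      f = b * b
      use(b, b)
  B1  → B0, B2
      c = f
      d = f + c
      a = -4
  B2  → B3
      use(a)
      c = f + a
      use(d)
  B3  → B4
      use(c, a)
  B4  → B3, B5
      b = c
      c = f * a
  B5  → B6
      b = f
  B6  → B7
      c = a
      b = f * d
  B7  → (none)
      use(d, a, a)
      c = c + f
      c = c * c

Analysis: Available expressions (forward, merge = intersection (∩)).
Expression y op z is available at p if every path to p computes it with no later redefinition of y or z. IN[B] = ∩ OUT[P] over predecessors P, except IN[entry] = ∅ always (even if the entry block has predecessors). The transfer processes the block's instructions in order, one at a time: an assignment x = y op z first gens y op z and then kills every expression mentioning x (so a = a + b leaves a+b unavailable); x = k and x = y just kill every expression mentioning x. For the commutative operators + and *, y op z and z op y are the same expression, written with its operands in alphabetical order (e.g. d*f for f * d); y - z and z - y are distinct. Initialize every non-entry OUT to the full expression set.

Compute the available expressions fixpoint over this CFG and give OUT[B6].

Converged values:
  B0: | IN={} | OUT={a-e, b*b}
  B1: | IN={a-e, b*b} | OUT={b*b, c+f}
  B2: | IN={b*b, c+f} | OUT={a+f, b*b}
  B3: | IN={a+f} | OUT={a+f}
  B4: | IN={a+f} | OUT={a*f, a+f}
  B5: | IN={a*f, a+f} | OUT={a*f, a+f}
  B6: | IN={a*f, a+f} | OUT={a*f, a+f, d*f}
  B7: | IN={a*f, a+f, d*f} | OUT={a*f, a+f, d*f}

Merge at B6: IN[B6] = OUT[B5] = {a*f, a+f}
Applying B6's transfer function to that IN value gives OUT[B6] (row B6 above).

Answer: {a*f, a+f, d*f}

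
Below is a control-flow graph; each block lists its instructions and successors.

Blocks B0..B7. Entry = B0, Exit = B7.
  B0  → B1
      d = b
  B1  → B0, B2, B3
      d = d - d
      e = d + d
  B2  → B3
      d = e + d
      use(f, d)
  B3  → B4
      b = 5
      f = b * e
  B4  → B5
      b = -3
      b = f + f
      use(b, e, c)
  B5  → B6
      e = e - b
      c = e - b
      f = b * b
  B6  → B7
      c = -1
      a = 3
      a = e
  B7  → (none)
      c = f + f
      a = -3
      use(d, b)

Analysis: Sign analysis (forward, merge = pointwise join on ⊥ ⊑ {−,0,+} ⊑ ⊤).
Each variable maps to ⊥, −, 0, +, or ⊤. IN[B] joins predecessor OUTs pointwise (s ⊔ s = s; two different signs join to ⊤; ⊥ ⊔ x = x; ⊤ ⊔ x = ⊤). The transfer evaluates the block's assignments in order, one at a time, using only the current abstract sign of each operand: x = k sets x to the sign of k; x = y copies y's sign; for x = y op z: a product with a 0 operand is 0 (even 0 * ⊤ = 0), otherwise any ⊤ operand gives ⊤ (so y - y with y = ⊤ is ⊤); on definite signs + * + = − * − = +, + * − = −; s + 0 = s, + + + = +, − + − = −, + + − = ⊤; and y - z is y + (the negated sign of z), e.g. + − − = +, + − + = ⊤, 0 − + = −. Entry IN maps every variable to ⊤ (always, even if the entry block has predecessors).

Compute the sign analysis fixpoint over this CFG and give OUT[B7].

Converged values:
  B0:  IN=(all ⊤)  OUT=(all ⊤)
  B1:  IN=(all ⊤)  OUT=(all ⊤)
  B2:  IN=(all ⊤)  OUT=(all ⊤)
  B3:  IN=(all ⊤)  OUT={b:+; rest ⊤}
  B4:  IN={b:+; rest ⊤}  OUT=(all ⊤)
  B5:  IN=(all ⊤)  OUT=(all ⊤)
  B6:  IN=(all ⊤)  OUT={c:-; rest ⊤}
  B7:  IN={c:-; rest ⊤}  OUT={a:-; rest ⊤}

Merge at B7: IN[B7] = OUT[B6] = {a: ⊤, b: ⊤, c: -, d: ⊤, e: ⊤, f: ⊤}
Applying B7's transfer function to that IN value gives OUT[B7] (row B7 above).

Answer: {a: -, b: ⊤, c: ⊤, d: ⊤, e: ⊤, f: ⊤}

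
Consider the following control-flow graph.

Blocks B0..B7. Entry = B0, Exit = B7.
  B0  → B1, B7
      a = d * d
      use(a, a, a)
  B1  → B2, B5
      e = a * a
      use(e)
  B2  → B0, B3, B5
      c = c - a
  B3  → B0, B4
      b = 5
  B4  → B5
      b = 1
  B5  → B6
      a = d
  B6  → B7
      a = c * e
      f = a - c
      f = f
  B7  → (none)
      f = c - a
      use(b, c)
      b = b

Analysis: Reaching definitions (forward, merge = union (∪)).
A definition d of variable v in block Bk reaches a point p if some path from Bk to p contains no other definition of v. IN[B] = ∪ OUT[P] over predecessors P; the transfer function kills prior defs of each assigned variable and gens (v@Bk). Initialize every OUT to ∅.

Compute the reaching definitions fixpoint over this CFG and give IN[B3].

Per-block solution:
  B0:  IN={a@B0, b@B3, c@B2, e@B1}  OUT={a@B0, b@B3, c@B2, e@B1}
  B1:  IN={a@B0, b@B3, c@B2, e@B1}  OUT={a@B0, b@B3, c@B2, e@B1}
  B2:  IN={a@B0, b@B3, c@B2, e@B1}  OUT={a@B0, b@B3, c@B2, e@B1}
  B3:  IN={a@B0, b@B3, c@B2, e@B1}  OUT={a@B0, b@B3, c@B2, e@B1}
  B4:  IN={a@B0, b@B3, c@B2, e@B1}  OUT={a@B0, b@B4, c@B2, e@B1}
  B5:  IN={a@B0, b@B3, b@B4, c@B2, e@B1}  OUT={a@B5, b@B3, b@B4, c@B2, e@B1}
  B6:  IN={a@B5, b@B3, b@B4, c@B2, e@B1}  OUT={a@B6, b@B3, b@B4, c@B2, e@B1, f@B6}
  B7:  IN={a@B0, a@B6, b@B3, b@B4, c@B2, e@B1, f@B6}  OUT={a@B0, a@B6, b@B7, c@B2, e@B1, f@B7}

Merge at B3: IN[B3] = OUT[B2] = {a@B0, b@B3, c@B2, e@B1}

Answer: {a@B0, b@B3, c@B2, e@B1}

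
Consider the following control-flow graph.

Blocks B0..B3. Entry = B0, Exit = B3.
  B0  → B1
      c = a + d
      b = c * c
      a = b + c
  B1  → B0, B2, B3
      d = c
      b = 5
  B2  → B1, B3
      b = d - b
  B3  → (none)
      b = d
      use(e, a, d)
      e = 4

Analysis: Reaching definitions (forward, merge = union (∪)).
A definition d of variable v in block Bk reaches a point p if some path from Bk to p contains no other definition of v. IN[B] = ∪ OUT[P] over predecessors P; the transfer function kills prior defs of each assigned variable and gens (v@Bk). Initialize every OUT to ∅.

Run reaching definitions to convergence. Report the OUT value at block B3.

Answer: {a@B0, b@B3, c@B0, d@B1, e@B3}

Derivation:
Converged values:
  B0:   IN={a@B0, b@B1, c@B0, d@B1}   OUT={a@B0, b@B0, c@B0, d@B1}
  B1:   IN={a@B0, b@B0, b@B2, c@B0, d@B1}   OUT={a@B0, b@B1, c@B0, d@B1}
  B2:   IN={a@B0, b@B1, c@B0, d@B1}   OUT={a@B0, b@B2, c@B0, d@B1}
  B3:   IN={a@B0, b@B1, b@B2, c@B0, d@B1}   OUT={a@B0, b@B3, c@B0, d@B1, e@B3}

Merge at B3: IN[B3] = OUT[B1] ⊔ OUT[B2] = {a@B0, b@B1, b@B2, c@B0, d@B1}
Applying B3's transfer function to that IN value gives OUT[B3] (row B3 above).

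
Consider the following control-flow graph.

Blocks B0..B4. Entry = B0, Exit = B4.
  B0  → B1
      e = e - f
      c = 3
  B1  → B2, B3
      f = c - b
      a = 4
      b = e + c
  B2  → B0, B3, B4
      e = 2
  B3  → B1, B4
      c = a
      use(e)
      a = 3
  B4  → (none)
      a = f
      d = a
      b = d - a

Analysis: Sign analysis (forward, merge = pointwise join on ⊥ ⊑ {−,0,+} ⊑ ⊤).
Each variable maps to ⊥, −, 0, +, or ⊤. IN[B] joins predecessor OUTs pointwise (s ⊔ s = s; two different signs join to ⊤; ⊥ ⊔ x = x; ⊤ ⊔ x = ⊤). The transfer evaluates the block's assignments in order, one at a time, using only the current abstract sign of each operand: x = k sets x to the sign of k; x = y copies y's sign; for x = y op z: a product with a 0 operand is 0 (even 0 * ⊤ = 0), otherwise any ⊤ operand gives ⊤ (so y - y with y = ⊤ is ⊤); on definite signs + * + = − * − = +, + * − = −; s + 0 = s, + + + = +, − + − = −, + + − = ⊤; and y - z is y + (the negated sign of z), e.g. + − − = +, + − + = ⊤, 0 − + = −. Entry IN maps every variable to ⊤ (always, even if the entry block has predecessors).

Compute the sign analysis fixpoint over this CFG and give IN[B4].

Answer: {a: +, b: ⊤, c: +, d: ⊤, e: ⊤, f: ⊤}

Derivation:
Converged values:
  B0:   IN=(all ⊤)   OUT={c:+; rest ⊤}
  B1:   IN={c:+; rest ⊤}   OUT={a:+, c:+; rest ⊤}
  B2:   IN={a:+, c:+; rest ⊤}   OUT={a:+, c:+, e:+; rest ⊤}
  B3:   IN={a:+, c:+; rest ⊤}   OUT={a:+, c:+; rest ⊤}
  B4:   IN={a:+, c:+; rest ⊤}   OUT={c:+; rest ⊤}

Merge at B4: IN[B4] = OUT[B2] ⊔ OUT[B3] = {a: +, b: ⊤, c: +, d: ⊤, e: ⊤, f: ⊤}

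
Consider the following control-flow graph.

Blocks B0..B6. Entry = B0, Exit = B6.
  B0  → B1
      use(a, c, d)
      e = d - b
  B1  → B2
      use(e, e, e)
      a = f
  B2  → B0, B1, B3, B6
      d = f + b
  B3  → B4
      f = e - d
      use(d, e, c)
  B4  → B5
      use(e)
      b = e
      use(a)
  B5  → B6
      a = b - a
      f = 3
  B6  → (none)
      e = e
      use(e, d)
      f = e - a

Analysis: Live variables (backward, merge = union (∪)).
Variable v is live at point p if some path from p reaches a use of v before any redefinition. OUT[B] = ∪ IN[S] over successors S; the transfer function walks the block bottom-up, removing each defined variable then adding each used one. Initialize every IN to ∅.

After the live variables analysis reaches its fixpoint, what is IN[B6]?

Answer: {a, d, e}

Working:
Fixpoint table:
  B0:  IN={a, b, c, d, f}  OUT={b, c, e, f}
  B1:  IN={b, c, e, f}  OUT={a, b, c, e, f}
  B2:  IN={a, b, c, e, f}  OUT={a, b, c, d, e, f}
  B3:  IN={a, c, d, e}  OUT={a, d, e}
  B4:  IN={a, d, e}  OUT={a, b, d, e}
  B5:  IN={a, b, d, e}  OUT={a, d, e}
  B6:  IN={a, d, e}  OUT={}

B6 is the boundary node: OUT[B6] = {}
Applying B6's transfer function to that OUT value gives IN[B6] (row B6 above).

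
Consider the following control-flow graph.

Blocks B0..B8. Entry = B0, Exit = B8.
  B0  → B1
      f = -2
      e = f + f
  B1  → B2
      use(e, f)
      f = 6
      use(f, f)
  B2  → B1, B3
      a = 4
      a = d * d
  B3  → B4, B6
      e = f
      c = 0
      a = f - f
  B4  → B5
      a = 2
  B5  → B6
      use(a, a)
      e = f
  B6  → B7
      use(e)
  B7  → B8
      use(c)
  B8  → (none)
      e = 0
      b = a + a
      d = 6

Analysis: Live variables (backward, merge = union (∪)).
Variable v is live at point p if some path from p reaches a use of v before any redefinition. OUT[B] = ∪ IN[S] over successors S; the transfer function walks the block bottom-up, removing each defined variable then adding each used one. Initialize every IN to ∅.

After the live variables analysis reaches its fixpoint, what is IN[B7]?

Per-block solution:
  B0: | IN={d} | OUT={d, e, f}
  B1: | IN={d, e, f} | OUT={d, e, f}
  B2: | IN={d, e, f} | OUT={d, e, f}
  B3: | IN={f} | OUT={a, c, e, f}
  B4: | IN={c, f} | OUT={a, c, f}
  B5: | IN={a, c, f} | OUT={a, c, e}
  B6: | IN={a, c, e} | OUT={a, c}
  B7: | IN={a, c} | OUT={a}
  B8: | IN={a} | OUT={}

Merge at B7: OUT[B7] = IN[B8] = {a}
Applying B7's transfer function to that OUT value gives IN[B7] (row B7 above).

Answer: {a, c}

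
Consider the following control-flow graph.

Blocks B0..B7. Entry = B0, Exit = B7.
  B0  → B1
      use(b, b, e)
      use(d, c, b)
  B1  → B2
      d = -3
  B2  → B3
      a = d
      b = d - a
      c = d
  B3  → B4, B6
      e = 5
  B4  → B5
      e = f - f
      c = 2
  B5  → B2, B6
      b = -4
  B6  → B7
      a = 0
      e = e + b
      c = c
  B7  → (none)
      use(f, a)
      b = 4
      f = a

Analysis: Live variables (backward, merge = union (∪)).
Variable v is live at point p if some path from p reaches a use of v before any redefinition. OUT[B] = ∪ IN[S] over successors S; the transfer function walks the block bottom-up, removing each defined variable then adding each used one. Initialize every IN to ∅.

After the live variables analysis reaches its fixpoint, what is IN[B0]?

Fixpoint table:
  B0:   IN={b, c, d, e, f}   OUT={f}
  B1:   IN={f}   OUT={d, f}
  B2:   IN={d, f}   OUT={b, c, d, f}
  B3:   IN={b, c, d, f}   OUT={b, c, d, e, f}
  B4:   IN={d, f}   OUT={c, d, e, f}
  B5:   IN={c, d, e, f}   OUT={b, c, d, e, f}
  B6:   IN={b, c, e, f}   OUT={a, f}
  B7:   IN={a, f}   OUT={}

Merge at B0: OUT[B0] = IN[B1] = {f}
Applying B0's transfer function to that OUT value gives IN[B0] (row B0 above).

Answer: {b, c, d, e, f}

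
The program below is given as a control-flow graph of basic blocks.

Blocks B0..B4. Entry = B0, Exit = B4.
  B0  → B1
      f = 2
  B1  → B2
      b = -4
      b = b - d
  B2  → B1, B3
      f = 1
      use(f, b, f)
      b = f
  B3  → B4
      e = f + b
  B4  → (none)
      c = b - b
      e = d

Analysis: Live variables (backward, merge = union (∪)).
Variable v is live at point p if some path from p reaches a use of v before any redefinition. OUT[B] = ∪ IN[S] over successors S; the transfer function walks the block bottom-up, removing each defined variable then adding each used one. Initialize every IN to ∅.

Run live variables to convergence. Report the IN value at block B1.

Per-block solution:
  B0:   IN={d}   OUT={d}
  B1:   IN={d}   OUT={b, d}
  B2:   IN={b, d}   OUT={b, d, f}
  B3:   IN={b, d, f}   OUT={b, d}
  B4:   IN={b, d}   OUT={}

Merge at B1: OUT[B1] = IN[B2] = {b, d}
Applying B1's transfer function to that OUT value gives IN[B1] (row B1 above).

Answer: {d}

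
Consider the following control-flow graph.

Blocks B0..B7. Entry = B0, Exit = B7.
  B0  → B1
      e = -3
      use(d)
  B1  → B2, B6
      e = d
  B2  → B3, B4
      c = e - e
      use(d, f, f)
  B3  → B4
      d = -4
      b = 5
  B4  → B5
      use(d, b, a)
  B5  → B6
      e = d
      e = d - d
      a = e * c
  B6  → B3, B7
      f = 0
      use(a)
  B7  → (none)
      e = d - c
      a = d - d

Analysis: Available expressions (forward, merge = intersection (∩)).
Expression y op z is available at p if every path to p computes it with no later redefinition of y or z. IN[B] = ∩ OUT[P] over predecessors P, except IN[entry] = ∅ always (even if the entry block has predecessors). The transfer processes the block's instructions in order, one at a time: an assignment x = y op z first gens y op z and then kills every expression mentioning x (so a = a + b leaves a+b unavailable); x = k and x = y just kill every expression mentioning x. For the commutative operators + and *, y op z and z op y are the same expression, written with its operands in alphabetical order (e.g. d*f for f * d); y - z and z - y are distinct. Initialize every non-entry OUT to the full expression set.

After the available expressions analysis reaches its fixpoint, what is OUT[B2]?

Answer: {e-e}

Working:
Per-block solution:
  B0:  IN={}  OUT={}
  B1:  IN={}  OUT={}
  B2:  IN={}  OUT={e-e}
  B3:  IN={}  OUT={}
  B4:  IN={}  OUT={}
  B5:  IN={}  OUT={c*e, d-d}
  B6:  IN={}  OUT={}
  B7:  IN={}  OUT={d-c, d-d}

Merge at B2: IN[B2] = OUT[B1] = {}
Applying B2's transfer function to that IN value gives OUT[B2] (row B2 above).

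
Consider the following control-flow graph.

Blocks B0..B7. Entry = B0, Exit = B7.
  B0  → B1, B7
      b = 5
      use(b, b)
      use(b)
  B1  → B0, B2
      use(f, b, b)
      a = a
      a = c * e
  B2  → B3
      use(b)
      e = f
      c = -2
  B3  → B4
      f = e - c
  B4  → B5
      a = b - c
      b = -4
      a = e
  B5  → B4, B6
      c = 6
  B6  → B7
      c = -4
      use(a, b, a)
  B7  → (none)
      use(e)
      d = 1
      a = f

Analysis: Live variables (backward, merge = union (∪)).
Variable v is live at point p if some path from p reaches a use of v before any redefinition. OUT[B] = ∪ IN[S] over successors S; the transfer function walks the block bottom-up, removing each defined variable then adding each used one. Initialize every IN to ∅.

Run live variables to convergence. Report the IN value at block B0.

Answer: {a, c, e, f}

Working:
Converged values:
  B0:   IN={a, c, e, f}   OUT={a, b, c, e, f}
  B1:   IN={a, b, c, e, f}   OUT={a, b, c, e, f}
  B2:   IN={b, f}   OUT={b, c, e}
  B3:   IN={b, c, e}   OUT={b, c, e, f}
  B4:   IN={b, c, e, f}   OUT={a, b, e, f}
  B5:   IN={a, b, e, f}   OUT={a, b, c, e, f}
  B6:   IN={a, b, e, f}   OUT={e, f}
  B7:   IN={e, f}   OUT={}

Merge at B0: OUT[B0] = IN[B1] ⊔ IN[B7] = {a, b, c, e, f}
Applying B0's transfer function to that OUT value gives IN[B0] (row B0 above).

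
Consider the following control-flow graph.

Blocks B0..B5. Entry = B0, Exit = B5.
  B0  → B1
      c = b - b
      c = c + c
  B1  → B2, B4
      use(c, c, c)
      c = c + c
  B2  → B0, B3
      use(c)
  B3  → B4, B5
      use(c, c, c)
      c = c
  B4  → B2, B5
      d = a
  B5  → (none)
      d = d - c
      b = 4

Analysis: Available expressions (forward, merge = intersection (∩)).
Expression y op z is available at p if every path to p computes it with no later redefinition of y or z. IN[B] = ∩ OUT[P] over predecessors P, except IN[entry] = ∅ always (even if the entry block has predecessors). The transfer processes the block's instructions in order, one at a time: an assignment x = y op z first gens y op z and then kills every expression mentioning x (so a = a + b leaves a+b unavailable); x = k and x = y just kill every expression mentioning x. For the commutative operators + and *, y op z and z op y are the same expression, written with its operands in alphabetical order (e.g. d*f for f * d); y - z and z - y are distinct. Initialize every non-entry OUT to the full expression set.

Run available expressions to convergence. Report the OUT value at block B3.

Converged values:
  B0:  IN={}  OUT={b-b}
  B1:  IN={b-b}  OUT={b-b}
  B2:  IN={b-b}  OUT={b-b}
  B3:  IN={b-b}  OUT={b-b}
  B4:  IN={b-b}  OUT={b-b}
  B5:  IN={b-b}  OUT={}

Merge at B3: IN[B3] = OUT[B2] = {b-b}
Applying B3's transfer function to that IN value gives OUT[B3] (row B3 above).

Answer: {b-b}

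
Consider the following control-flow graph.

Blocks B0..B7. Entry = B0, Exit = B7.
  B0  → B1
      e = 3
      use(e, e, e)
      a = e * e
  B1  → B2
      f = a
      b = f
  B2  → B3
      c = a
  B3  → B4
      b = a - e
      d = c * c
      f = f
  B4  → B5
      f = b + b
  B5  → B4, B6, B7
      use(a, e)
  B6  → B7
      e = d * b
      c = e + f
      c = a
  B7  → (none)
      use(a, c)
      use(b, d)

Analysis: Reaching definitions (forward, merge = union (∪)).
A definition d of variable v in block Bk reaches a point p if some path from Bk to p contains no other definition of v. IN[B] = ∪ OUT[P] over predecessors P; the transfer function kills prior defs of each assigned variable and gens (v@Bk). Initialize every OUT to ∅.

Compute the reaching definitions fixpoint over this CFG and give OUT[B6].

Answer: {a@B0, b@B3, c@B6, d@B3, e@B6, f@B4}

Derivation:
Fixpoint table:
  B0:  IN={}  OUT={a@B0, e@B0}
  B1:  IN={a@B0, e@B0}  OUT={a@B0, b@B1, e@B0, f@B1}
  B2:  IN={a@B0, b@B1, e@B0, f@B1}  OUT={a@B0, b@B1, c@B2, e@B0, f@B1}
  B3:  IN={a@B0, b@B1, c@B2, e@B0, f@B1}  OUT={a@B0, b@B3, c@B2, d@B3, e@B0, f@B3}
  B4:  IN={a@B0, b@B3, c@B2, d@B3, e@B0, f@B3, f@B4}  OUT={a@B0, b@B3, c@B2, d@B3, e@B0, f@B4}
  B5:  IN={a@B0, b@B3, c@B2, d@B3, e@B0, f@B4}  OUT={a@B0, b@B3, c@B2, d@B3, e@B0, f@B4}
  B6:  IN={a@B0, b@B3, c@B2, d@B3, e@B0, f@B4}  OUT={a@B0, b@B3, c@B6, d@B3, e@B6, f@B4}
  B7:  IN={a@B0, b@B3, c@B2, c@B6, d@B3, e@B0, e@B6, f@B4}  OUT={a@B0, b@B3, c@B2, c@B6, d@B3, e@B0, e@B6, f@B4}

Merge at B6: IN[B6] = OUT[B5] = {a@B0, b@B3, c@B2, d@B3, e@B0, f@B4}
Applying B6's transfer function to that IN value gives OUT[B6] (row B6 above).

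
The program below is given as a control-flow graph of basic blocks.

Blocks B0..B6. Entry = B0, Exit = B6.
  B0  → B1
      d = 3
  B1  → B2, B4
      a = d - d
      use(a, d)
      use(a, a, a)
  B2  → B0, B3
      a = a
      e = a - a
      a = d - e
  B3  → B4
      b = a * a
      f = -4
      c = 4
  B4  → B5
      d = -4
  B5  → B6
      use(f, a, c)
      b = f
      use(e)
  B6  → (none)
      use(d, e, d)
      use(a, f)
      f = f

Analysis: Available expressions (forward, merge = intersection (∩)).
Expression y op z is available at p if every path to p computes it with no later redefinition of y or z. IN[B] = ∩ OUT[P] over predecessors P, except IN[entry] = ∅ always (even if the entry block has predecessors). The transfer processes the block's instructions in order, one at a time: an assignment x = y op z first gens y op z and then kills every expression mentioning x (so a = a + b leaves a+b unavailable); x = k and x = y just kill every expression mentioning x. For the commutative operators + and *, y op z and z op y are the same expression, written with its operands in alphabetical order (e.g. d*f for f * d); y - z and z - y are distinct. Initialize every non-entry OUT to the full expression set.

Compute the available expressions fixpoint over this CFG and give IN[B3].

Answer: {d-d, d-e}

Trace:
Per-block solution:
  B0:  IN={}  OUT={}
  B1:  IN={}  OUT={d-d}
  B2:  IN={d-d}  OUT={d-d, d-e}
  B3:  IN={d-d, d-e}  OUT={a*a, d-d, d-e}
  B4:  IN={d-d}  OUT={}
  B5:  IN={}  OUT={}
  B6:  IN={}  OUT={}

Merge at B3: IN[B3] = OUT[B2] = {d-d, d-e}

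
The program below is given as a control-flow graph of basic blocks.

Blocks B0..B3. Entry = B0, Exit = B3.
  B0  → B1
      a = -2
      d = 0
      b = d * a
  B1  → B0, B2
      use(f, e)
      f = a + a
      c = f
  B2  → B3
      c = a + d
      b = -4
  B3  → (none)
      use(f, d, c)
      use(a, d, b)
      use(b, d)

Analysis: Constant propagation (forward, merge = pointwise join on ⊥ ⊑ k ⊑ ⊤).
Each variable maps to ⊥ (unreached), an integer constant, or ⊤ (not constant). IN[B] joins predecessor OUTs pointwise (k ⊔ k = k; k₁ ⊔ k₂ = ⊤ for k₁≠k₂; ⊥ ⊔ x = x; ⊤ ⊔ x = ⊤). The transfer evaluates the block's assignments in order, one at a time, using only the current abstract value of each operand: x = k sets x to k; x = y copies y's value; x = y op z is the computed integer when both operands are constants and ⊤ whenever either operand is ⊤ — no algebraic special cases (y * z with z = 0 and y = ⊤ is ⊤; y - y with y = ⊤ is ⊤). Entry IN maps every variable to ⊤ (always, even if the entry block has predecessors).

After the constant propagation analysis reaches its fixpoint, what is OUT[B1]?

Answer: {a: -2, b: 0, c: -4, d: 0, e: ⊤, f: -4}

Working:
Converged values:
  B0:   IN=(all ⊤)   OUT={a:-2, b:0, d:0; rest ⊤}
  B1:   IN={a:-2, b:0, d:0; rest ⊤}   OUT={a:-2, b:0, c:-4, d:0, f:-4; rest ⊤}
  B2:   IN={a:-2, b:0, c:-4, d:0, f:-4; rest ⊤}   OUT={a:-2, b:-4, c:-2, d:0, f:-4; rest ⊤}
  B3:   IN={a:-2, b:-4, c:-2, d:0, f:-4; rest ⊤}   OUT={a:-2, b:-4, c:-2, d:0, f:-4; rest ⊤}

Merge at B1: IN[B1] = OUT[B0] = {a: -2, b: 0, c: ⊤, d: 0, e: ⊤, f: ⊤}
Applying B1's transfer function to that IN value gives OUT[B1] (row B1 above).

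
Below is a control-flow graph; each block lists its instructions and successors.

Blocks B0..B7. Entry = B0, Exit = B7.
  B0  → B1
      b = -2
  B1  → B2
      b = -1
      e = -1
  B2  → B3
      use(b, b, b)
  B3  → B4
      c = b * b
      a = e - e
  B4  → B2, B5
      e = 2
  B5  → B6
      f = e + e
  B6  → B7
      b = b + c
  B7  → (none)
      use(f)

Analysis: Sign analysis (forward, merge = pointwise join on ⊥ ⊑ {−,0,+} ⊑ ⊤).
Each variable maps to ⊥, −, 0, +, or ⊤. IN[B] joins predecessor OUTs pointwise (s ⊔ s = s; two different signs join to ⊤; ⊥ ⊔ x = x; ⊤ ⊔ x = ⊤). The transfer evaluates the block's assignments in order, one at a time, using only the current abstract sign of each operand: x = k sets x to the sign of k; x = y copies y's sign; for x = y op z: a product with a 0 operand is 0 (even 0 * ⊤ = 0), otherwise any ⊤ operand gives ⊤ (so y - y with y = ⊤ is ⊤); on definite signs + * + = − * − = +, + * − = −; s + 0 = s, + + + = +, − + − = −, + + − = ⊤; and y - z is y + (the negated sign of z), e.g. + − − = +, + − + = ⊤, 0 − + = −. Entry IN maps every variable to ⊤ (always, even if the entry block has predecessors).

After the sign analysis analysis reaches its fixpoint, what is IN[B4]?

Fixpoint table:
  B0:   IN=(all ⊤)   OUT={b:-; rest ⊤}
  B1:   IN={b:-; rest ⊤}   OUT={b:-, e:-; rest ⊤}
  B2:   IN={b:-; rest ⊤}   OUT={b:-; rest ⊤}
  B3:   IN={b:-; rest ⊤}   OUT={b:-, c:+; rest ⊤}
  B4:   IN={b:-, c:+; rest ⊤}   OUT={b:-, c:+, e:+; rest ⊤}
  B5:   IN={b:-, c:+, e:+; rest ⊤}   OUT={b:-, c:+, e:+, f:+; rest ⊤}
  B6:   IN={b:-, c:+, e:+, f:+; rest ⊤}   OUT={c:+, e:+, f:+; rest ⊤}
  B7:   IN={c:+, e:+, f:+; rest ⊤}   OUT={c:+, e:+, f:+; rest ⊤}

Merge at B4: IN[B4] = OUT[B3] = {a: ⊤, b: -, c: +, d: ⊤, e: ⊤, f: ⊤}

Answer: {a: ⊤, b: -, c: +, d: ⊤, e: ⊤, f: ⊤}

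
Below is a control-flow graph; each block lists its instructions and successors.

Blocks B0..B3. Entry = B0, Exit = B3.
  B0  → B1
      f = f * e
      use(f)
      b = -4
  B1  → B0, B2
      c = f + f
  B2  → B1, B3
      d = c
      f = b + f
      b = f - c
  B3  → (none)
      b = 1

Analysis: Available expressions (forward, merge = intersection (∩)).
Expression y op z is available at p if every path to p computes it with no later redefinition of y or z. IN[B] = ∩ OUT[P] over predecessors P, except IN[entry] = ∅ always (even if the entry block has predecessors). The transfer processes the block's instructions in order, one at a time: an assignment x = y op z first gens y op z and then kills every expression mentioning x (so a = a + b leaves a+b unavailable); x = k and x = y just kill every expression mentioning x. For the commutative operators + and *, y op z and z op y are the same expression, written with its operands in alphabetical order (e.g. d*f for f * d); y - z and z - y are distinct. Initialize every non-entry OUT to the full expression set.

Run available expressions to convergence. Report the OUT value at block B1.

Answer: {f+f}

Trace:
Per-block solution:
  B0: | IN={} | OUT={}
  B1: | IN={} | OUT={f+f}
  B2: | IN={f+f} | OUT={f-c}
  B3: | IN={f-c} | OUT={f-c}

Merge at B1: IN[B1] = OUT[B0] ∩ OUT[B2] = {}
Applying B1's transfer function to that IN value gives OUT[B1] (row B1 above).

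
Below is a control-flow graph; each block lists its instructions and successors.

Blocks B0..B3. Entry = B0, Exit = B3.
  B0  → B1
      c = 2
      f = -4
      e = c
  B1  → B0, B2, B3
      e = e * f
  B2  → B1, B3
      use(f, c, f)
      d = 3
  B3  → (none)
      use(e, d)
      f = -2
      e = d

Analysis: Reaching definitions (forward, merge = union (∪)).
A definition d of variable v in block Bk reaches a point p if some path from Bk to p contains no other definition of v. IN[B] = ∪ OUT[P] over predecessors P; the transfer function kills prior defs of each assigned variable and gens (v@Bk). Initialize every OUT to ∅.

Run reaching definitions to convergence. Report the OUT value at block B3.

Answer: {c@B0, d@B2, e@B3, f@B3}

Derivation:
Per-block solution:
  B0:   IN={c@B0, d@B2, e@B1, f@B0}   OUT={c@B0, d@B2, e@B0, f@B0}
  B1:   IN={c@B0, d@B2, e@B0, e@B1, f@B0}   OUT={c@B0, d@B2, e@B1, f@B0}
  B2:   IN={c@B0, d@B2, e@B1, f@B0}   OUT={c@B0, d@B2, e@B1, f@B0}
  B3:   IN={c@B0, d@B2, e@B1, f@B0}   OUT={c@B0, d@B2, e@B3, f@B3}

Merge at B3: IN[B3] = OUT[B1] ⊔ OUT[B2] = {c@B0, d@B2, e@B1, f@B0}
Applying B3's transfer function to that IN value gives OUT[B3] (row B3 above).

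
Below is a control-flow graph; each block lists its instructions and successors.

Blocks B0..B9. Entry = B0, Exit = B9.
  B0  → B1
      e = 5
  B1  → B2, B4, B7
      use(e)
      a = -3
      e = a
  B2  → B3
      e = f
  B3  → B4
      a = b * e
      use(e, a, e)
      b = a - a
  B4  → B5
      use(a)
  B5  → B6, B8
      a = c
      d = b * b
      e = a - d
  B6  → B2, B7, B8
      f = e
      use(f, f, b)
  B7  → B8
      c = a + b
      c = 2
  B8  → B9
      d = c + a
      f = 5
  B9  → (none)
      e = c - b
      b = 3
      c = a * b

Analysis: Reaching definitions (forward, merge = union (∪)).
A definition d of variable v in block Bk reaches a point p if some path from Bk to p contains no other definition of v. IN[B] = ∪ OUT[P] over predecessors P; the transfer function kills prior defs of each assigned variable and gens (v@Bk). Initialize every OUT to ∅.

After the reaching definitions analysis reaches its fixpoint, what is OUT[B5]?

Converged values:
  B0: | IN={} | OUT={e@B0}
  B1: | IN={e@B0} | OUT={a@B1, e@B1}
  B2: | IN={a@B1, a@B5, b@B3, d@B5, e@B1, e@B5, f@B6} | OUT={a@B1, a@B5, b@B3, d@B5, e@B2, f@B6}
  B3: | IN={a@B1, a@B5, b@B3, d@B5, e@B2, f@B6} | OUT={a@B3, b@B3, d@B5, e@B2, f@B6}
  B4: | IN={a@B1, a@B3, b@B3, d@B5, e@B1, e@B2, f@B6} | OUT={a@B1, a@B3, b@B3, d@B5, e@B1, e@B2, f@B6}
  B5: | IN={a@B1, a@B3, b@B3, d@B5, e@B1, e@B2, f@B6} | OUT={a@B5, b@B3, d@B5, e@B5, f@B6}
  B6: | IN={a@B5, b@B3, d@B5, e@B5, f@B6} | OUT={a@B5, b@B3, d@B5, e@B5, f@B6}
  B7: | IN={a@B1, a@B5, b@B3, d@B5, e@B1, e@B5, f@B6} | OUT={a@B1, a@B5, b@B3, c@B7, d@B5, e@B1, e@B5, f@B6}
  B8: | IN={a@B1, a@B5, b@B3, c@B7, d@B5, e@B1, e@B5, f@B6} | OUT={a@B1, a@B5, b@B3, c@B7, d@B8, e@B1, e@B5, f@B8}
  B9: | IN={a@B1, a@B5, b@B3, c@B7, d@B8, e@B1, e@B5, f@B8} | OUT={a@B1, a@B5, b@B9, c@B9, d@B8, e@B9, f@B8}

Merge at B5: IN[B5] = OUT[B4] = {a@B1, a@B3, b@B3, d@B5, e@B1, e@B2, f@B6}
Applying B5's transfer function to that IN value gives OUT[B5] (row B5 above).

Answer: {a@B5, b@B3, d@B5, e@B5, f@B6}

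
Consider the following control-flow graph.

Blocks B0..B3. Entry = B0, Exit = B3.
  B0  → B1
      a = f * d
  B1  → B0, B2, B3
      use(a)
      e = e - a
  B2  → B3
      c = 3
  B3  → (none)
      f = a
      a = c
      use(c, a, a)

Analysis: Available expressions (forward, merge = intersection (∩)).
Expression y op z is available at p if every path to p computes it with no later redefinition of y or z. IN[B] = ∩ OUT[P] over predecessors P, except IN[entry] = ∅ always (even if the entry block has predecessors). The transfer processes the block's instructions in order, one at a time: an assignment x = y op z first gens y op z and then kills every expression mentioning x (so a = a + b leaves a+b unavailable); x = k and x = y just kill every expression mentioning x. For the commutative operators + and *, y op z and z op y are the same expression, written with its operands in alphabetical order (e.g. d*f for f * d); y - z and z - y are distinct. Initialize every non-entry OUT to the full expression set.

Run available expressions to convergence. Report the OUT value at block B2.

Answer: {d*f}

Derivation:
Fixpoint table:
  B0:  IN={}  OUT={d*f}
  B1:  IN={d*f}  OUT={d*f}
  B2:  IN={d*f}  OUT={d*f}
  B3:  IN={d*f}  OUT={}

Merge at B2: IN[B2] = OUT[B1] = {d*f}
Applying B2's transfer function to that IN value gives OUT[B2] (row B2 above).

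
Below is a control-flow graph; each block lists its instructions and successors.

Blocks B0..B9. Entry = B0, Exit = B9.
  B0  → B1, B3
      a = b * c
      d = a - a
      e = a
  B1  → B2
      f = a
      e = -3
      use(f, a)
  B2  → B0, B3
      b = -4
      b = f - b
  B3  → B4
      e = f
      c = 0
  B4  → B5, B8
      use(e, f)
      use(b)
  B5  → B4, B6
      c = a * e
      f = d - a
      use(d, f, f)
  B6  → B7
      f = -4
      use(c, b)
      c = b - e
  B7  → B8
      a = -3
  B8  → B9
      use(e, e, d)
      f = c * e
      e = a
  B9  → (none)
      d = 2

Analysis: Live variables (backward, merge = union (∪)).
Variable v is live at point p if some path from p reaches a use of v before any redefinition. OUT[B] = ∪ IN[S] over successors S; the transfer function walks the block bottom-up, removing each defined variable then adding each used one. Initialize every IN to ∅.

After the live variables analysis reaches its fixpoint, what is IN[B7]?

Answer: {c, d, e}

Working:
Fixpoint table:
  B0:  IN={b, c, f}  OUT={a, b, c, d, f}
  B1:  IN={a, c, d}  OUT={a, c, d, f}
  B2:  IN={a, c, d, f}  OUT={a, b, c, d, f}
  B3:  IN={a, b, d, f}  OUT={a, b, c, d, e, f}
  B4:  IN={a, b, c, d, e, f}  OUT={a, b, c, d, e}
  B5:  IN={a, b, d, e}  OUT={a, b, c, d, e, f}
  B6:  IN={b, c, d, e}  OUT={c, d, e}
  B7:  IN={c, d, e}  OUT={a, c, d, e}
  B8:  IN={a, c, d, e}  OUT={}
  B9:  IN={}  OUT={}

Merge at B7: OUT[B7] = IN[B8] = {a, c, d, e}
Applying B7's transfer function to that OUT value gives IN[B7] (row B7 above).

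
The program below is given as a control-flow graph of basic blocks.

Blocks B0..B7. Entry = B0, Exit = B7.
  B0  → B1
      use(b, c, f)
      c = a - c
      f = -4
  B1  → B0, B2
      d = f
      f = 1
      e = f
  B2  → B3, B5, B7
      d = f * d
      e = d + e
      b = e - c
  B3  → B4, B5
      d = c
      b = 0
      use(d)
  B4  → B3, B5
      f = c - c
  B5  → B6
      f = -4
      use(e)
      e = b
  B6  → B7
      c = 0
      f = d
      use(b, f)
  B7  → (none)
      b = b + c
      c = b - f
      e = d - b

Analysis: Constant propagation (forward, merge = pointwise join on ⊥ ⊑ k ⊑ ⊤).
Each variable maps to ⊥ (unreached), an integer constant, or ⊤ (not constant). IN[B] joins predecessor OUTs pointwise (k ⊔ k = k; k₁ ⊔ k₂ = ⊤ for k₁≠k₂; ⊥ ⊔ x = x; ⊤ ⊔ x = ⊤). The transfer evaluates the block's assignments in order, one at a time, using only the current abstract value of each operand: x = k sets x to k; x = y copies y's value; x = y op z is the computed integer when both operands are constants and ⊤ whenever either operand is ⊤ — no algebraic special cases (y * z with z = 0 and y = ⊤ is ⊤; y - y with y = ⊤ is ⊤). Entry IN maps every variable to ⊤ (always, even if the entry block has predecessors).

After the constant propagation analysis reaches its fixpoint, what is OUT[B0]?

Fixpoint table:
  B0:   IN=(all ⊤)   OUT={f:-4; rest ⊤}
  B1:   IN={f:-4; rest ⊤}   OUT={d:-4, e:1, f:1; rest ⊤}
  B2:   IN={d:-4, e:1, f:1; rest ⊤}   OUT={d:-4, e:-3, f:1; rest ⊤}
  B3:   IN={e:-3; rest ⊤}   OUT={b:0, e:-3; rest ⊤}
  B4:   IN={b:0, e:-3; rest ⊤}   OUT={b:0, e:-3; rest ⊤}
  B5:   IN={e:-3; rest ⊤}   OUT={f:-4; rest ⊤}
  B6:   IN={f:-4; rest ⊤}   OUT={c:0; rest ⊤}
  B7:   IN=(all ⊤)   OUT=(all ⊤)

Merge at B0 (entry node, so the boundary value (all ⊤) is joined with the incoming edge(s)): IN[B0] = (all ⊤) ⊔ OUT[B1] = {a: ⊤, b: ⊤, c: ⊤, d: ⊤, e: ⊤, f: ⊤}
Applying B0's transfer function to that IN value gives OUT[B0] (row B0 above).

Answer: {a: ⊤, b: ⊤, c: ⊤, d: ⊤, e: ⊤, f: -4}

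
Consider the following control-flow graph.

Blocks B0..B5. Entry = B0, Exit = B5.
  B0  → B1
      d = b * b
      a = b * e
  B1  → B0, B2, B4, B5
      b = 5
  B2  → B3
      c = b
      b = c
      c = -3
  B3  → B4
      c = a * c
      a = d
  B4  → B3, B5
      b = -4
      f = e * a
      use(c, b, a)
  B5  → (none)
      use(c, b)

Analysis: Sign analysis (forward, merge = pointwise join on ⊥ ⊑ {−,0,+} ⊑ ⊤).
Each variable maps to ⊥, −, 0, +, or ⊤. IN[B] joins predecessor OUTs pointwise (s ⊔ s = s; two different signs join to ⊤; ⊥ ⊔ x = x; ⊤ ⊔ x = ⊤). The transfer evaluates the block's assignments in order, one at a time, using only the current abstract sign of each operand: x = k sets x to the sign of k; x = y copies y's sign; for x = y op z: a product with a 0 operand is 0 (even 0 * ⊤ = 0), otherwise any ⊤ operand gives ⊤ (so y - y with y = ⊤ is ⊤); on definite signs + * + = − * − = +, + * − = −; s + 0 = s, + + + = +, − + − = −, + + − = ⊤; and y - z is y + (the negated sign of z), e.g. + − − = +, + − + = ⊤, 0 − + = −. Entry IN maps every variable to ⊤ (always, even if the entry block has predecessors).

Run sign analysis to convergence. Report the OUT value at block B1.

Per-block solution:
  B0:  IN=(all ⊤)  OUT=(all ⊤)
  B1:  IN=(all ⊤)  OUT={b:+; rest ⊤}
  B2:  IN={b:+; rest ⊤}  OUT={b:+, c:-; rest ⊤}
  B3:  IN=(all ⊤)  OUT=(all ⊤)
  B4:  IN=(all ⊤)  OUT={b:-; rest ⊤}
  B5:  IN=(all ⊤)  OUT=(all ⊤)

Merge at B1: IN[B1] = OUT[B0] = {a: ⊤, b: ⊤, c: ⊤, d: ⊤, e: ⊤, f: ⊤}
Applying B1's transfer function to that IN value gives OUT[B1] (row B1 above).

Answer: {a: ⊤, b: +, c: ⊤, d: ⊤, e: ⊤, f: ⊤}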